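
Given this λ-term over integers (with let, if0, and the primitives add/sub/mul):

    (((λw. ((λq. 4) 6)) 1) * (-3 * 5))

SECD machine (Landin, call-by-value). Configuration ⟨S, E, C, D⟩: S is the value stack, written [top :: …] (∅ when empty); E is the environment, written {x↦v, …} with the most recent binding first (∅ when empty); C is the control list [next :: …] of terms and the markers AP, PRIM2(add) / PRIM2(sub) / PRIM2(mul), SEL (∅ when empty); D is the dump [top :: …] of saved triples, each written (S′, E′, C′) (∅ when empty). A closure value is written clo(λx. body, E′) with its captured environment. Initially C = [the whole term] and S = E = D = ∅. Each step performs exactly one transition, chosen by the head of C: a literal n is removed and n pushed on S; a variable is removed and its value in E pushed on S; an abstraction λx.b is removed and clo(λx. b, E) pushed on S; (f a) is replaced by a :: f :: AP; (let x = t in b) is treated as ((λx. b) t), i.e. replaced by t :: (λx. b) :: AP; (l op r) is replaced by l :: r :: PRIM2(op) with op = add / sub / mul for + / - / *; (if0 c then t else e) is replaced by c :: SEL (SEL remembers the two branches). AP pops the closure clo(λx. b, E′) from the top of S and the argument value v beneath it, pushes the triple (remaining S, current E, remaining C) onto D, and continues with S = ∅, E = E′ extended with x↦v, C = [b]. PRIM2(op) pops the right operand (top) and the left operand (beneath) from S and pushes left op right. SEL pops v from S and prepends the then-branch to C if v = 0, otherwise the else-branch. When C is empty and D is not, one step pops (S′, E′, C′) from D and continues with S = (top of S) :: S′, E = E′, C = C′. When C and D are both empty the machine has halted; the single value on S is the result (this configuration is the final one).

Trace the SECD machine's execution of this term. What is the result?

Answer: -60

Machine steps:
t=0: <S=∅, E=∅, C=[(((λw. ((λq. 4) 6)) 1) * (-3 * 5))], D=∅>
t=1: <S=∅, E=∅, C=[((λw. ((λq. 4) 6)) 1) :: (-3 * 5) :: PRIM2(mul)], D=∅>
t=2: <S=∅, E=∅, C=[1 :: (λw. ((λq. 4) 6)) :: AP :: (-3 * 5) :: PRIM2(mul)], D=∅>
t=3: <S=[1], E=∅, C=[(λw. ((λq. 4) 6)) :: AP :: (-3 * 5) :: PRIM2(mul)], D=∅>
t=4: <S=[clo(λw. ((λq. 4) 6), ∅) :: 1], E=∅, C=[AP :: (-3 * 5) :: PRIM2(mul)], D=∅>
t=5: <S=∅, E={w↦1}, C=[((λq. 4) 6)], D=[(∅, ∅, [(-3 * 5) :: PRIM2(mul)])]>
t=6: <S=∅, E={w↦1}, C=[6 :: (λq. 4) :: AP], D=[(∅, ∅, [(-3 * 5) :: PRIM2(mul)])]>
t=7: <S=[6], E={w↦1}, C=[(λq. 4) :: AP], D=[(∅, ∅, [(-3 * 5) :: PRIM2(mul)])]>
t=8: <S=[clo(λq. 4, {w↦1}) :: 6], E={w↦1}, C=[AP], D=[(∅, ∅, [(-3 * 5) :: PRIM2(mul)])]>
t=9: <S=∅, E={q↦6, w↦1}, C=[4], D=[(∅, {w↦1}, ∅) :: (∅, ∅, [(-3 * 5) :: PRIM2(mul)])]>
t=10: <S=[4], E={q↦6, w↦1}, C=∅, D=[(∅, {w↦1}, ∅) :: (∅, ∅, [(-3 * 5) :: PRIM2(mul)])]>
t=11: <S=[4], E={w↦1}, C=∅, D=[(∅, ∅, [(-3 * 5) :: PRIM2(mul)])]>
t=12: <S=[4], E=∅, C=[(-3 * 5) :: PRIM2(mul)], D=∅>
t=13: <S=[4], E=∅, C=[-3 :: 5 :: PRIM2(mul) :: PRIM2(mul)], D=∅>
t=14: <S=[-3 :: 4], E=∅, C=[5 :: PRIM2(mul) :: PRIM2(mul)], D=∅>
t=15: <S=[5 :: -3 :: 4], E=∅, C=[PRIM2(mul) :: PRIM2(mul)], D=∅>
t=16: <S=[-15 :: 4], E=∅, C=[PRIM2(mul)], D=∅>
t=17: <S=[-60], E=∅, C=∅, D=∅>
→ final value -60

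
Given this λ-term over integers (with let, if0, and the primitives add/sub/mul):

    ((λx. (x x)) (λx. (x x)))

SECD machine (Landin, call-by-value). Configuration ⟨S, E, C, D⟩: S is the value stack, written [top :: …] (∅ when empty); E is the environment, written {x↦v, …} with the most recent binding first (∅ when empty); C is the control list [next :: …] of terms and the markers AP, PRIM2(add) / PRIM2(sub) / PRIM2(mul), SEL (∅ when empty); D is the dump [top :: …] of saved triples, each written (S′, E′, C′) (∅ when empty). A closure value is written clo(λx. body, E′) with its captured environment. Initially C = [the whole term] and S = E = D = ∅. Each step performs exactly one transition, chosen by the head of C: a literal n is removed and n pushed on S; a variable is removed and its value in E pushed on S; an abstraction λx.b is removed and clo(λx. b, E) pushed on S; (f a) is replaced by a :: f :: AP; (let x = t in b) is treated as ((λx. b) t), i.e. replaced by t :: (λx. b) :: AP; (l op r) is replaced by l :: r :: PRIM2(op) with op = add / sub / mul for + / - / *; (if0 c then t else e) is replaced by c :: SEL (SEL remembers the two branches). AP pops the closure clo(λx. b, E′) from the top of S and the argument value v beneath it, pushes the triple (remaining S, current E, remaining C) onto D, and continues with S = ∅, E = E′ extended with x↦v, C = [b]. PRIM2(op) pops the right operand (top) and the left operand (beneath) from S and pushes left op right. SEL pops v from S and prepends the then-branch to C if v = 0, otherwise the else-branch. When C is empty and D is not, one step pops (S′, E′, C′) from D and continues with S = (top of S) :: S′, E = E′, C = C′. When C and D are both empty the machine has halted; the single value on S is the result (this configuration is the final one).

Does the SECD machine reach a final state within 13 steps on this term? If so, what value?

Answer: DIVERGES (no final state within 13 steps)

Machine steps:
t=0: ⟨S=∅; E=∅; C=[((λx. (x x)) (λx. (x x)))]; D=∅⟩
t=1: ⟨S=∅; E=∅; C=[(λx. (x x)) :: (λx. (x x)) :: AP]; D=∅⟩
t=2: ⟨S=[clo(λx. (x x), ∅)]; E=∅; C=[(λx. (x x)) :: AP]; D=∅⟩
t=3: ⟨S=[clo(λx. (x x), ∅) :: clo(λx. (x x), ∅)]; E=∅; C=[AP]; D=∅⟩
t=4: ⟨S=∅; E={x↦clo(λx. (x x), ∅)}; C=[(x x)]; D=[(∅, ∅, ∅)]⟩
t=5: ⟨S=∅; E={x↦clo(λx. (x x), ∅)}; C=[x :: x :: AP]; D=[(∅, ∅, ∅)]⟩
t=6: ⟨S=[clo(λx. (x x), ∅)]; E={x↦clo(λx. (x x), ∅)}; C=[x :: AP]; D=[(∅, ∅, ∅)]⟩
t=7: ⟨S=[clo(λx. (x x), ∅) :: clo(λx. (x x), ∅)]; E={x↦clo(λx. (x x), ∅)}; C=[AP]; D=[(∅, ∅, ∅)]⟩
t=8: ⟨S=∅; E={x↦clo(λx. (x x), ∅)}; C=[(x x)]; D=[(∅, {x↦clo(λx. (x x), ∅)}, ∅) :: (∅, ∅, ∅)]⟩
t=9: ⟨S=∅; E={x↦clo(λx. (x x), ∅)}; C=[x :: x :: AP]; D=[(∅, {x↦clo(λx. (x x), ∅)}, ∅) :: (∅, ∅, ∅)]⟩
t=10: ⟨S=[clo(λx. (x x), ∅)]; E={x↦clo(λx. (x x), ∅)}; C=[x :: AP]; D=[(∅, {x↦clo(λx. (x x), ∅)}, ∅) :: (∅, ∅, ∅)]⟩
t=11: ⟨S=[clo(λx. (x x), ∅) :: clo(λx. (x x), ∅)]; E={x↦clo(λx. (x x), ∅)}; C=[AP]; D=[(∅, {x↦clo(λx. (x x), ∅)}, ∅) :: (∅, ∅, ∅)]⟩
t=12: ⟨S=∅; E={x↦clo(λx. (x x), ∅)}; C=[(x x)]; D=[(∅, {x↦clo(λx. (x x), ∅)}, ∅) :: (∅, {x↦clo(λx. (x x), ∅)}, ∅) :: (∅, ∅, ∅)]⟩
t=13: ⟨S=∅; E={x↦clo(λx. (x x), ∅)}; C=[x :: x :: AP]; D=[(∅, {x↦clo(λx. (x x), ∅)}, ∅) :: (∅, {x↦clo(λx. (x x), ∅)}, ∅) :: (∅, ∅, ∅)]⟩
→ 13 transitions taken and the configuration is still not final: no result within 13 steps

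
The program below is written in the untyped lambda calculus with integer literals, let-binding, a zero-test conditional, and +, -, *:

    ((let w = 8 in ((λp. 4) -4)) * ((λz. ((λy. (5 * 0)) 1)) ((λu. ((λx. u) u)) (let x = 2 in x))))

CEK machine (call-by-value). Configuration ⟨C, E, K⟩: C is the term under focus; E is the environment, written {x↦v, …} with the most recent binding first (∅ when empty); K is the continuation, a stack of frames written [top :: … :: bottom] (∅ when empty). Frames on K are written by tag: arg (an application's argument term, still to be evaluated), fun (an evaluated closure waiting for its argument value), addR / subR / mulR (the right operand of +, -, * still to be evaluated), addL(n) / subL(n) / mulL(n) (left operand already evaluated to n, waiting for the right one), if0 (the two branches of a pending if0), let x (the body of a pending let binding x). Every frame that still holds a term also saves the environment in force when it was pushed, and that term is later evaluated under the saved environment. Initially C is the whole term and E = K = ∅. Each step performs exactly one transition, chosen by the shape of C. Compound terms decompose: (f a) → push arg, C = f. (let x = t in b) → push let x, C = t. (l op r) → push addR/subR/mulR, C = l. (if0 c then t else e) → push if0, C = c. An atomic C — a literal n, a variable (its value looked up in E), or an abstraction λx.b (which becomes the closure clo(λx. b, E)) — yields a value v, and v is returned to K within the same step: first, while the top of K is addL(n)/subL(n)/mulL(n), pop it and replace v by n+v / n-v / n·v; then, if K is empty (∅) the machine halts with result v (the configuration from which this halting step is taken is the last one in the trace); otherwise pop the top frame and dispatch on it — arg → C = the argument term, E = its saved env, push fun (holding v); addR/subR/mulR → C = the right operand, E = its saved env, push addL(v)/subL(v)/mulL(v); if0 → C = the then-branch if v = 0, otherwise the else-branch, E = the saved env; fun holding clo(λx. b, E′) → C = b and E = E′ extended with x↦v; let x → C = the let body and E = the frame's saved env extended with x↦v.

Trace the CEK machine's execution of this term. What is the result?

step 0: <C=((let w = 8 in ((λp. 4) -4)) * ((λz. ((λy. (5 * 0)) 1)) ((λu. ((λx. u) u)) (let x = 2 in x)))), E=∅, K=∅>
step 1: <C=(let w = 8 in ((λp. 4) -4)), E=∅, K=[mulR]>
step 2: <C=8, E=∅, K=[let w :: mulR]>
step 3: <C=((λp. 4) -4), E={w↦8}, K=[mulR]>
step 4: <C=(λp. 4), E={w↦8}, K=[arg :: mulR]>
step 5: <C=-4, E={w↦8}, K=[fun :: mulR]>
step 6: <C=4, E={p↦-4, w↦8}, K=[mulR]>
step 7: <C=((λz. ((λy. (5 * 0)) 1)) ((λu. ((λx. u) u)) (let x = 2 in x))), E=∅, K=[mulL(4)]>
step 8: <C=(λz. ((λy. (5 * 0)) 1)), E=∅, K=[arg :: mulL(4)]>
step 9: <C=((λu. ((λx. u) u)) (let x = 2 in x)), E=∅, K=[fun :: mulL(4)]>
step 10: <C=(λu. ((λx. u) u)), E=∅, K=[arg :: fun :: mulL(4)]>
step 11: <C=(let x = 2 in x), E=∅, K=[fun :: fun :: mulL(4)]>
step 12: <C=2, E=∅, K=[let x :: fun :: fun :: mulL(4)]>
step 13: <C=x, E={x↦2}, K=[fun :: fun :: mulL(4)]>
step 14: <C=((λx. u) u), E={u↦2}, K=[fun :: mulL(4)]>
step 15: <C=(λx. u), E={u↦2}, K=[arg :: fun :: mulL(4)]>
step 16: <C=u, E={u↦2}, K=[fun :: fun :: mulL(4)]>
step 17: <C=u, E={x↦2, u↦2}, K=[fun :: mulL(4)]>
step 18: <C=((λy. (5 * 0)) 1), E={z↦2}, K=[mulL(4)]>
step 19: <C=(λy. (5 * 0)), E={z↦2}, K=[arg :: mulL(4)]>
step 20: <C=1, E={z↦2}, K=[fun :: mulL(4)]>
step 21: <C=(5 * 0), E={y↦1, z↦2}, K=[mulL(4)]>
step 22: <C=5, E={y↦1, z↦2}, K=[mulR :: mulL(4)]>
step 23: <C=0, E={y↦1, z↦2}, K=[mulL(5) :: mulL(4)]>
→ final value 0

Answer: 0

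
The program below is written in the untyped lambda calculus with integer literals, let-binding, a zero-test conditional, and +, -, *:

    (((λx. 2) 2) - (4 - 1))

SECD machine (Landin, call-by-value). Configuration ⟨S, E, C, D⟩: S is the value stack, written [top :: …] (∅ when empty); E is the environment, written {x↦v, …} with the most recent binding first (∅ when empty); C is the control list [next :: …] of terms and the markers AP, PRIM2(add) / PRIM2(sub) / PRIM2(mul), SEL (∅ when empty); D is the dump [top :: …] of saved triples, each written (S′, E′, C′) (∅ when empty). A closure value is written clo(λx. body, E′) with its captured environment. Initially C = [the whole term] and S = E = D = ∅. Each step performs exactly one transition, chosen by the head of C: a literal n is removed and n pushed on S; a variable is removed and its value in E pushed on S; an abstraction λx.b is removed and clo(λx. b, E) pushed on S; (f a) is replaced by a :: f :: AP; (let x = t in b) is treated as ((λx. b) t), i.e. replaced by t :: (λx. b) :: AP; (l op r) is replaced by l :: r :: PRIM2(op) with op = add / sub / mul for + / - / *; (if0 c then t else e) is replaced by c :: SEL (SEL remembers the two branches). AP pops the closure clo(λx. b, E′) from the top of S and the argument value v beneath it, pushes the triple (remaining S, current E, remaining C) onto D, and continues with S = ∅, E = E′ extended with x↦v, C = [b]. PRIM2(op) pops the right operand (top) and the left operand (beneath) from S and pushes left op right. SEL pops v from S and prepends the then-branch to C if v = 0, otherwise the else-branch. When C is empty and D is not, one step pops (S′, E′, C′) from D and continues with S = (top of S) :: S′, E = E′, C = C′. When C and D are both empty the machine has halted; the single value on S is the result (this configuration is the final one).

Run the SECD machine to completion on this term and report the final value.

Answer: -1

Execution trace:
[0] <S=∅, E=∅, C=[(((λx. 2) 2) - (4 - 1))], D=∅>
[1] <S=∅, E=∅, C=[((λx. 2) 2) :: (4 - 1) :: PRIM2(sub)], D=∅>
[2] <S=∅, E=∅, C=[2 :: (λx. 2) :: AP :: (4 - 1) :: PRIM2(sub)], D=∅>
[3] <S=[2], E=∅, C=[(λx. 2) :: AP :: (4 - 1) :: PRIM2(sub)], D=∅>
[4] <S=[clo(λx. 2, ∅) :: 2], E=∅, C=[AP :: (4 - 1) :: PRIM2(sub)], D=∅>
[5] <S=∅, E={x↦2}, C=[2], D=[(∅, ∅, [(4 - 1) :: PRIM2(sub)])]>
[6] <S=[2], E={x↦2}, C=∅, D=[(∅, ∅, [(4 - 1) :: PRIM2(sub)])]>
[7] <S=[2], E=∅, C=[(4 - 1) :: PRIM2(sub)], D=∅>
[8] <S=[2], E=∅, C=[4 :: 1 :: PRIM2(sub) :: PRIM2(sub)], D=∅>
[9] <S=[4 :: 2], E=∅, C=[1 :: PRIM2(sub) :: PRIM2(sub)], D=∅>
[10] <S=[1 :: 4 :: 2], E=∅, C=[PRIM2(sub) :: PRIM2(sub)], D=∅>
[11] <S=[3 :: 2], E=∅, C=[PRIM2(sub)], D=∅>
[12] <S=[-1], E=∅, C=∅, D=∅>
→ final value -1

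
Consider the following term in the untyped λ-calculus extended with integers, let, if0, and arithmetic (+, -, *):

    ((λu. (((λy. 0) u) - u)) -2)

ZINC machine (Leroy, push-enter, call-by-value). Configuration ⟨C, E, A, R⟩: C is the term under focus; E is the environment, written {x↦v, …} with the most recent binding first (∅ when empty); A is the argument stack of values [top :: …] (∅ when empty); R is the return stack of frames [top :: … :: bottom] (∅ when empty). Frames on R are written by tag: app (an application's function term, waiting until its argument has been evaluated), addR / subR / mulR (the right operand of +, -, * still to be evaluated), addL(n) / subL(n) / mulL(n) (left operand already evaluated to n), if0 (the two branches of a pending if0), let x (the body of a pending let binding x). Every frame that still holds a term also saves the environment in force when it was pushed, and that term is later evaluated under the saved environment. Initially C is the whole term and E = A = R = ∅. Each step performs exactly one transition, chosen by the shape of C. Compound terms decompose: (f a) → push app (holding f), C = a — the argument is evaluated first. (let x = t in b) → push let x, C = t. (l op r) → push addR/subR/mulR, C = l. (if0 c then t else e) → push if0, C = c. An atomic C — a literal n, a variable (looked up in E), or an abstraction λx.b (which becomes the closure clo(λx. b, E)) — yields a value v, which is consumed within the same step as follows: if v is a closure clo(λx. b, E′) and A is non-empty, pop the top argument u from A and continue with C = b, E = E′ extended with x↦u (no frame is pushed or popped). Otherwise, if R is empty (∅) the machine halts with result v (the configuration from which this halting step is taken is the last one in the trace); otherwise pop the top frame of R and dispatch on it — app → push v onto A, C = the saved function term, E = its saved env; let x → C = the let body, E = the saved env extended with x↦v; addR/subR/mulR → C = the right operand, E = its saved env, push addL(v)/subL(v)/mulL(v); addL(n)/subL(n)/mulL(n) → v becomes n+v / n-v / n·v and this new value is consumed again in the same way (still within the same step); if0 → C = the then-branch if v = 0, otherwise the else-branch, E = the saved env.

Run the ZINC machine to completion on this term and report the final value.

step 0: [C=((λu. (((λy. 0) u) - u)) -2) | E=∅ | A=∅ | R=∅]
step 1: [C=-2 | E=∅ | A=∅ | R=[app]]
step 2: [C=(λu. (((λy. 0) u) - u)) | E=∅ | A=[-2] | R=∅]
step 3: [C=(((λy. 0) u) - u) | E={u↦-2} | A=∅ | R=∅]
step 4: [C=((λy. 0) u) | E={u↦-2} | A=∅ | R=[subR]]
step 5: [C=u | E={u↦-2} | A=∅ | R=[app :: subR]]
step 6: [C=(λy. 0) | E={u↦-2} | A=[-2] | R=[subR]]
step 7: [C=0 | E={y↦-2, u↦-2} | A=∅ | R=[subR]]
step 8: [C=u | E={u↦-2} | A=∅ | R=[subL(0)]]
→ final value 2

Answer: 2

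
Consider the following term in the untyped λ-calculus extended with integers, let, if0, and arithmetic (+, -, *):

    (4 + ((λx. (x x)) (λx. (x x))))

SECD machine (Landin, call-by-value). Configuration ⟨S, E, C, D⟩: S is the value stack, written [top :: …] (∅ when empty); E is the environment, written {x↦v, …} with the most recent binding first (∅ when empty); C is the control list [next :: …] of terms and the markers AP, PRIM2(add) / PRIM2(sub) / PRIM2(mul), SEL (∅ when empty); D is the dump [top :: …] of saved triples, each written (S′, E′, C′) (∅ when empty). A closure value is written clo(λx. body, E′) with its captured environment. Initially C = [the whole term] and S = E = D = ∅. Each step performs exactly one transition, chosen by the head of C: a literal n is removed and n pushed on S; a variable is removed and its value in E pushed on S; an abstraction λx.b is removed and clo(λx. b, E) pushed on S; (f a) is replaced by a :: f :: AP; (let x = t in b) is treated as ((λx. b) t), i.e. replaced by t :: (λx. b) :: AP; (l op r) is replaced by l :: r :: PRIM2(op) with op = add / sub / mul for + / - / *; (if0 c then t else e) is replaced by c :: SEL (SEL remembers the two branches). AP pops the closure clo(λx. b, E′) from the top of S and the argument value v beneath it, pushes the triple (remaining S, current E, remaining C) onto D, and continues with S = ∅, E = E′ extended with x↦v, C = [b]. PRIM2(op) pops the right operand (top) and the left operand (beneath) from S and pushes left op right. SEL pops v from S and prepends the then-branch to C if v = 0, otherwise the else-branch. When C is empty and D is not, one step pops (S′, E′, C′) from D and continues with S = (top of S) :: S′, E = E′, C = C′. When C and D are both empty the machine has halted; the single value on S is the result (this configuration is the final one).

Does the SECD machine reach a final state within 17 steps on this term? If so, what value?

step 0: [S=∅ | E=∅ | C=[(4 + ((λx. (x x)) (λx. (x x))))] | D=∅]
step 1: [S=∅ | E=∅ | C=[4 :: ((λx. (x x)) (λx. (x x))) :: PRIM2(add)] | D=∅]
step 2: [S=[4] | E=∅ | C=[((λx. (x x)) (λx. (x x))) :: PRIM2(add)] | D=∅]
step 3: [S=[4] | E=∅ | C=[(λx. (x x)) :: (λx. (x x)) :: AP :: PRIM2(add)] | D=∅]
step 4: [S=[clo(λx. (x x), ∅) :: 4] | E=∅ | C=[(λx. (x x)) :: AP :: PRIM2(add)] | D=∅]
step 5: [S=[clo(λx. (x x), ∅) :: clo(λx. (x x), ∅) :: 4] | E=∅ | C=[AP :: PRIM2(add)] | D=∅]
step 6: [S=∅ | E={x↦clo(λx. (x x), ∅)} | C=[(x x)] | D=[([4], ∅, [PRIM2(add)])]]
step 7: [S=∅ | E={x↦clo(λx. (x x), ∅)} | C=[x :: x :: AP] | D=[([4], ∅, [PRIM2(add)])]]
step 8: [S=[clo(λx. (x x), ∅)] | E={x↦clo(λx. (x x), ∅)} | C=[x :: AP] | D=[([4], ∅, [PRIM2(add)])]]
step 9: [S=[clo(λx. (x x), ∅) :: clo(λx. (x x), ∅)] | E={x↦clo(λx. (x x), ∅)} | C=[AP] | D=[([4], ∅, [PRIM2(add)])]]
step 10: [S=∅ | E={x↦clo(λx. (x x), ∅)} | C=[(x x)] | D=[(∅, {x↦clo(λx. (x x), ∅)}, ∅) :: ([4], ∅, [PRIM2(add)])]]
step 11: [S=∅ | E={x↦clo(λx. (x x), ∅)} | C=[x :: x :: AP] | D=[(∅, {x↦clo(λx. (x x), ∅)}, ∅) :: ([4], ∅, [PRIM2(add)])]]
step 12: [S=[clo(λx. (x x), ∅)] | E={x↦clo(λx. (x x), ∅)} | C=[x :: AP] | D=[(∅, {x↦clo(λx. (x x), ∅)}, ∅) :: ([4], ∅, [PRIM2(add)])]]
step 13: [S=[clo(λx. (x x), ∅) :: clo(λx. (x x), ∅)] | E={x↦clo(λx. (x x), ∅)} | C=[AP] | D=[(∅, {x↦clo(λx. (x x), ∅)}, ∅) :: ([4], ∅, [PRIM2(add)])]]
step 14: [S=∅ | E={x↦clo(λx. (x x), ∅)} | C=[(x x)] | D=[(∅, {x↦clo(λx. (x x), ∅)}, ∅) :: (∅, {x↦clo(λx. (x x), ∅)}, ∅) :: ([4], ∅, [PRIM2(add)])]]
step 15: [S=∅ | E={x↦clo(λx. (x x), ∅)} | C=[x :: x :: AP] | D=[(∅, {x↦clo(λx. (x x), ∅)}, ∅) :: (∅, {x↦clo(λx. (x x), ∅)}, ∅) :: ([4], ∅, [PRIM2(add)])]]
step 16: [S=[clo(λx. (x x), ∅)] | E={x↦clo(λx. (x x), ∅)} | C=[x :: AP] | D=[(∅, {x↦clo(λx. (x x), ∅)}, ∅) :: (∅, {x↦clo(λx. (x x), ∅)}, ∅) :: ([4], ∅, [PRIM2(add)])]]
step 17: [S=[clo(λx. (x x), ∅) :: clo(λx. (x x), ∅)] | E={x↦clo(λx. (x x), ∅)} | C=[AP] | D=[(∅, {x↦clo(λx. (x x), ∅)}, ∅) :: (∅, {x↦clo(λx. (x x), ∅)}, ∅) :: ([4], ∅, [PRIM2(add)])]]
→ 17 transitions taken and the configuration is still not final: no result within 17 steps

Answer: DIVERGES (no final state within 17 steps)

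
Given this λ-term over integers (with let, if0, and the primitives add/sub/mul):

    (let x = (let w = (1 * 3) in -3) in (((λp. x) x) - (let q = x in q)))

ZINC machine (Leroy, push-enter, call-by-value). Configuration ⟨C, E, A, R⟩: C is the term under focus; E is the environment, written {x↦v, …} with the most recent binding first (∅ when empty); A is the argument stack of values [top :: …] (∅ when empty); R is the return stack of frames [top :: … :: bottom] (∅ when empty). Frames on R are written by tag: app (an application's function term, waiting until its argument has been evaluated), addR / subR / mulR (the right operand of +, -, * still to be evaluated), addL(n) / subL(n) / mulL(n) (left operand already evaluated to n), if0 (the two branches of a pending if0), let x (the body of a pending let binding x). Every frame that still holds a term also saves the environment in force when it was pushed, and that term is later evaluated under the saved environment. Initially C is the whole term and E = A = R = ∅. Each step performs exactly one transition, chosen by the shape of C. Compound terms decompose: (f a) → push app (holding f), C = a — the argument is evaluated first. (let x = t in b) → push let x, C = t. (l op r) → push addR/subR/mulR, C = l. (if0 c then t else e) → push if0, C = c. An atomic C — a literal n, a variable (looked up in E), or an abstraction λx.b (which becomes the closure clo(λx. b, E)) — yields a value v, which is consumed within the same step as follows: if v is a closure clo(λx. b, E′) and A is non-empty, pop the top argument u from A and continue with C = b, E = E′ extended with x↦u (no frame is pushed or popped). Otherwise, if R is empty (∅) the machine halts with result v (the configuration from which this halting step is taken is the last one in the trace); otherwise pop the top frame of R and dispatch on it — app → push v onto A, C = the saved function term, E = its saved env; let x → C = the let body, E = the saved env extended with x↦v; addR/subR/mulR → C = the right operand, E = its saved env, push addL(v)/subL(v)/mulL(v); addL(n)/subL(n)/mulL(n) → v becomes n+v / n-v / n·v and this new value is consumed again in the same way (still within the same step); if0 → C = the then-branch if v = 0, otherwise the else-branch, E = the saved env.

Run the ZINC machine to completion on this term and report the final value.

Answer: 0

Derivation:
[0] [C=(let x = (let w = (1 * 3) in -3) in (((λp. x) x) - (let q = x in q))) | E=∅ | A=∅ | R=∅]
[1] [C=(let w = (1 * 3) in -3) | E=∅ | A=∅ | R=[let x]]
[2] [C=(1 * 3) | E=∅ | A=∅ | R=[let w :: let x]]
[3] [C=1 | E=∅ | A=∅ | R=[mulR :: let w :: let x]]
[4] [C=3 | E=∅ | A=∅ | R=[mulL(1) :: let w :: let x]]
[5] [C=-3 | E={w↦3} | A=∅ | R=[let x]]
[6] [C=(((λp. x) x) - (let q = x in q)) | E={x↦-3} | A=∅ | R=∅]
[7] [C=((λp. x) x) | E={x↦-3} | A=∅ | R=[subR]]
[8] [C=x | E={x↦-3} | A=∅ | R=[app :: subR]]
[9] [C=(λp. x) | E={x↦-3} | A=[-3] | R=[subR]]
[10] [C=x | E={p↦-3, x↦-3} | A=∅ | R=[subR]]
[11] [C=(let q = x in q) | E={x↦-3} | A=∅ | R=[subL(-3)]]
[12] [C=x | E={x↦-3} | A=∅ | R=[let q :: subL(-3)]]
[13] [C=q | E={q↦-3, x↦-3} | A=∅ | R=[subL(-3)]]
→ final value 0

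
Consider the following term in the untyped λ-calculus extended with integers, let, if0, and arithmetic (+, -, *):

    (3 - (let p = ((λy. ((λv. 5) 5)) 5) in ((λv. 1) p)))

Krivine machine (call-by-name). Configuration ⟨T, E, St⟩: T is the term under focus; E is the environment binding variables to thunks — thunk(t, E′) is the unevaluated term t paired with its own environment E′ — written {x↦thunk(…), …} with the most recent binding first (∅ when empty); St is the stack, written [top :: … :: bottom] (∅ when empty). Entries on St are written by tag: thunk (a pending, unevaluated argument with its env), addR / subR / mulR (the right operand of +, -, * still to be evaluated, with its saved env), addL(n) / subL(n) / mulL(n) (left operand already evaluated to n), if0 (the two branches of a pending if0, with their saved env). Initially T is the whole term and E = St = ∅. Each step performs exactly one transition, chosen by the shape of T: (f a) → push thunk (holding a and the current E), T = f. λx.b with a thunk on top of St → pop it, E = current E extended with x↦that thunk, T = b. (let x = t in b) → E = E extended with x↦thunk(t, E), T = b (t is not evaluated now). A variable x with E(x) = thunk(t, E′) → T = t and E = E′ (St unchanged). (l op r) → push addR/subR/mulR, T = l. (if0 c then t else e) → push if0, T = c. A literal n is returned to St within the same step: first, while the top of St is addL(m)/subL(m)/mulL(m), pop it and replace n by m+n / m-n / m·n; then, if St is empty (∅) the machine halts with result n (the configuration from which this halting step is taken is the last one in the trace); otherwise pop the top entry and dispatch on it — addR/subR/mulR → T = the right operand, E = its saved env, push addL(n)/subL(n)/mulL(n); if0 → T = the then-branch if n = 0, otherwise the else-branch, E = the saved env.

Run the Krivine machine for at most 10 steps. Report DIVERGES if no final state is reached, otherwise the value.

[0] <T=(3 - (let p = ((λy. ((λv. 5) 5)) 5) in ((λv. 1) p))), E=∅, St=∅>
[1] <T=3, E=∅, St=[subR]>
[2] <T=(let p = ((λy. ((λv. 5) 5)) 5) in ((λv. 1) p)), E=∅, St=[subL(3)]>
[3] <T=((λv. 1) p), E={p↦thunk(((λy. ((λv. 5) 5)) 5), ∅)}, St=[subL(3)]>
[4] <T=(λv. 1), E={p↦thunk(((λy. ((λv. 5) 5)) 5), ∅)}, St=[thunk :: subL(3)]>
[5] <T=1, E={v↦thunk(p, {p↦thunk(((λy. ((λv. 5) 5)) 5), ∅)}), p↦thunk(((λy. ((λv. 5) 5)) 5), ∅)}, St=[subL(3)]>
→ final value 2

Answer: 2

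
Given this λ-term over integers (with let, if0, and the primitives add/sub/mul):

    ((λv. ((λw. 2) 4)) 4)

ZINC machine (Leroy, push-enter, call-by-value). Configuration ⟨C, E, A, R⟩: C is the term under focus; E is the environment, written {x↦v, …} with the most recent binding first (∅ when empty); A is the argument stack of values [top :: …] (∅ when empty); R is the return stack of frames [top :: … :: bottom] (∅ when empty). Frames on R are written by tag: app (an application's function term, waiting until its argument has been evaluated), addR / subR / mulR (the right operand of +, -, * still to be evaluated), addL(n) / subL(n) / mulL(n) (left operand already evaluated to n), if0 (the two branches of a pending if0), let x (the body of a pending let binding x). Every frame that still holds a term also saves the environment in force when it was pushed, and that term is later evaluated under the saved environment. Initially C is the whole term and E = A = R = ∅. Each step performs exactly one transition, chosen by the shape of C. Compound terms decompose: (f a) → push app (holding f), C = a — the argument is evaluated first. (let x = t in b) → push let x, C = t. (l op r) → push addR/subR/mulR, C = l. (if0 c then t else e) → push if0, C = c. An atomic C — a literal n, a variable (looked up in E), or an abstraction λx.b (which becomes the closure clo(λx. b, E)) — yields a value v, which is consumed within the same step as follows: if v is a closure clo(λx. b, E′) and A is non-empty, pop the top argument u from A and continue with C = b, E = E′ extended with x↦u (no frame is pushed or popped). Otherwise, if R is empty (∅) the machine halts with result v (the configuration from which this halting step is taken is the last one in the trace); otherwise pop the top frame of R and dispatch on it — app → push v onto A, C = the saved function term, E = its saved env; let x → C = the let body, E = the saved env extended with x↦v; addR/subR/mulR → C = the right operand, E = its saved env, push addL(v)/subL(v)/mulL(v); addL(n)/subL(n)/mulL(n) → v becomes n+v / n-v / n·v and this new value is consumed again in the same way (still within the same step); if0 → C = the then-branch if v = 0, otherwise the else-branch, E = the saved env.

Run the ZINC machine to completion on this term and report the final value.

Answer: 2

Execution trace:
t=0: ⟨C=((λv. ((λw. 2) 4)) 4); E=∅; A=∅; R=∅⟩
t=1: ⟨C=4; E=∅; A=∅; R=[app]⟩
t=2: ⟨C=(λv. ((λw. 2) 4)); E=∅; A=[4]; R=∅⟩
t=3: ⟨C=((λw. 2) 4); E={v↦4}; A=∅; R=∅⟩
t=4: ⟨C=4; E={v↦4}; A=∅; R=[app]⟩
t=5: ⟨C=(λw. 2); E={v↦4}; A=[4]; R=∅⟩
t=6: ⟨C=2; E={w↦4, v↦4}; A=∅; R=∅⟩
→ final value 2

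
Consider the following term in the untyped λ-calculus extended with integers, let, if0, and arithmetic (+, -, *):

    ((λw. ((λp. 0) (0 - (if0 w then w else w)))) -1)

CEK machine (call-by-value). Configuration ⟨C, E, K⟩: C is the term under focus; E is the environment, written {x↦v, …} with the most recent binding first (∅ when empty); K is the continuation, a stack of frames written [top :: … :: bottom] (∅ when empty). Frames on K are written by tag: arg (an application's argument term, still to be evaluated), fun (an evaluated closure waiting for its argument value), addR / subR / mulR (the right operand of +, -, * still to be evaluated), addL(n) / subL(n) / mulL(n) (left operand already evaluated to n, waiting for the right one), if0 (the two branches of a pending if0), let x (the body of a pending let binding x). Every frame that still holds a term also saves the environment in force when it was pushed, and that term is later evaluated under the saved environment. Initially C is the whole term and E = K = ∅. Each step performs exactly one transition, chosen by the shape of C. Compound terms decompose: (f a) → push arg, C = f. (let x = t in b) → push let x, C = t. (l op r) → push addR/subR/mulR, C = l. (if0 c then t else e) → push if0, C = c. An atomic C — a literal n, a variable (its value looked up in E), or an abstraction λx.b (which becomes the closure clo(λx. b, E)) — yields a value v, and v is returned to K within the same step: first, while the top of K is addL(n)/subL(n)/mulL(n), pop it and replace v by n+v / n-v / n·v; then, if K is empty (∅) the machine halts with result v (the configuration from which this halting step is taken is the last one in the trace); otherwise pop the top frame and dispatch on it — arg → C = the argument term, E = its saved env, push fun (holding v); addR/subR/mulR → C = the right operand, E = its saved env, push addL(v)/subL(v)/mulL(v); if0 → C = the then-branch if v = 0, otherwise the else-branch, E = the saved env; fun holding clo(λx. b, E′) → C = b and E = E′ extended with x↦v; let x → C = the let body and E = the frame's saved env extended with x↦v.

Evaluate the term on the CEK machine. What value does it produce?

0. <C=((λw. ((λp. 0) (0 - (if0 w then w else w)))) -1), E=∅, K=∅>
1. <C=(λw. ((λp. 0) (0 - (if0 w then w else w)))), E=∅, K=[arg]>
2. <C=-1, E=∅, K=[fun]>
3. <C=((λp. 0) (0 - (if0 w then w else w))), E={w↦-1}, K=∅>
4. <C=(λp. 0), E={w↦-1}, K=[arg]>
5. <C=(0 - (if0 w then w else w)), E={w↦-1}, K=[fun]>
6. <C=0, E={w↦-1}, K=[subR :: fun]>
7. <C=(if0 w then w else w), E={w↦-1}, K=[subL(0) :: fun]>
8. <C=w, E={w↦-1}, K=[if0 :: subL(0) :: fun]>
9. <C=w, E={w↦-1}, K=[subL(0) :: fun]>
10. <C=0, E={p↦1, w↦-1}, K=∅>
→ final value 0

Answer: 0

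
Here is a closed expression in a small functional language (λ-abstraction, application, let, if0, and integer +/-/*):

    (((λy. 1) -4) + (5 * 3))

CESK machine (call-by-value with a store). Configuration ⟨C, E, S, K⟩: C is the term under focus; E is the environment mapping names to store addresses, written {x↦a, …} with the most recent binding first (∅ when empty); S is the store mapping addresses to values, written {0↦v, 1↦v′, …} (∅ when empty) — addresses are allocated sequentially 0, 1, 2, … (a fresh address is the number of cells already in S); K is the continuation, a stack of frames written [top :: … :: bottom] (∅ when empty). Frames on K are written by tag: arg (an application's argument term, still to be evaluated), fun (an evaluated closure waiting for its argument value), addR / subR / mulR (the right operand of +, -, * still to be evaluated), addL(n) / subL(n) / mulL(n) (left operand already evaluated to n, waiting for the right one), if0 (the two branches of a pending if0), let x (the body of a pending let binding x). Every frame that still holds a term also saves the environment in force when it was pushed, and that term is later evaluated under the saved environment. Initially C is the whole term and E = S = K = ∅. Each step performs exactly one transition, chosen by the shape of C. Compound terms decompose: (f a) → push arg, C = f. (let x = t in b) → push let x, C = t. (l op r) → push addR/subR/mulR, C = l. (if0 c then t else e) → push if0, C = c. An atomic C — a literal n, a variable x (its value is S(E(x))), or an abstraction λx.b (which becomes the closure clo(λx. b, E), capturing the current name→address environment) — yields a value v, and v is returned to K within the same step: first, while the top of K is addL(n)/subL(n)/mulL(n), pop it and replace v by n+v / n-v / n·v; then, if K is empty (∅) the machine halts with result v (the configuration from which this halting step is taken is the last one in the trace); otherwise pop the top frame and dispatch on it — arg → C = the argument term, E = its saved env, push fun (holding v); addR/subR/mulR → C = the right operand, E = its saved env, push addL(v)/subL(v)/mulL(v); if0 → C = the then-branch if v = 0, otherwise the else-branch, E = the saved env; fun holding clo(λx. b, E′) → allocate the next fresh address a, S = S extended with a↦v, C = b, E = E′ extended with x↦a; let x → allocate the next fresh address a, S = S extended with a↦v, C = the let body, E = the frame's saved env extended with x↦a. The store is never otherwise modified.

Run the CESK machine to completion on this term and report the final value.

0. [C=(((λy. 1) -4) + (5 * 3)) | E=∅ | S=∅ | K=∅]
1. [C=((λy. 1) -4) | E=∅ | S=∅ | K=[addR]]
2. [C=(λy. 1) | E=∅ | S=∅ | K=[arg :: addR]]
3. [C=-4 | E=∅ | S=∅ | K=[fun :: addR]]
4. [C=1 | E={y↦0} | S={0↦-4} | K=[addR]]
5. [C=(5 * 3) | E=∅ | S={0↦-4} | K=[addL(1)]]
6. [C=5 | E=∅ | S={0↦-4} | K=[mulR :: addL(1)]]
7. [C=3 | E=∅ | S={0↦-4} | K=[mulL(5) :: addL(1)]]
→ final value 16

Answer: 16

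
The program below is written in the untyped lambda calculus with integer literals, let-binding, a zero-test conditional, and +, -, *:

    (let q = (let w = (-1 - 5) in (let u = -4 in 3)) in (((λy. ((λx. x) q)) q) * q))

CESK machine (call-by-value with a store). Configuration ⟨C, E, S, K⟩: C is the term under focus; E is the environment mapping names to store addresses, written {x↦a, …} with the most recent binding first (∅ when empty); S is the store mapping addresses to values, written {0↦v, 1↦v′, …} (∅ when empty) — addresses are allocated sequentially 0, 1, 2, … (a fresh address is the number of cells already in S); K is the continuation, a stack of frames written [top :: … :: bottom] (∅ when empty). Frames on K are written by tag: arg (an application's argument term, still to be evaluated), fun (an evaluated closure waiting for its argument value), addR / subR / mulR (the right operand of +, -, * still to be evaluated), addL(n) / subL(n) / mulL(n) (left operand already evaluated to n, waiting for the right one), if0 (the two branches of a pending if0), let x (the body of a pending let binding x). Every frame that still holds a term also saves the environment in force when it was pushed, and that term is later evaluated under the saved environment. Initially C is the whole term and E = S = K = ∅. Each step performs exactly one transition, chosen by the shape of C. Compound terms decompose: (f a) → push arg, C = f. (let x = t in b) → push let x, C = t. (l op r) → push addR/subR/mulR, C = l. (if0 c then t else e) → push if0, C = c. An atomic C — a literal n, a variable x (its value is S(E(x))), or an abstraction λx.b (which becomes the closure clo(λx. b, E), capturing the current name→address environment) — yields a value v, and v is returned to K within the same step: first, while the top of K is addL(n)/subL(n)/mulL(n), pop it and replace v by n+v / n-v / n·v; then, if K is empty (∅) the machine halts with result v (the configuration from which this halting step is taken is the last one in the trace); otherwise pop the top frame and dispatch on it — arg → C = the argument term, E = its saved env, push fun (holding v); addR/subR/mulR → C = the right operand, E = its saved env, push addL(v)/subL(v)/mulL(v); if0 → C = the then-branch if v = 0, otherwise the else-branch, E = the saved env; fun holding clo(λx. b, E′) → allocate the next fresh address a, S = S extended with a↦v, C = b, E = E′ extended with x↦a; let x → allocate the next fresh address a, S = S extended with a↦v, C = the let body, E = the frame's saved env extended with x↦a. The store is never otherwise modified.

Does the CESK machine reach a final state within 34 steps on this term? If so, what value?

t=0: ⟨C=(let q = (let w = (-1 - 5) in (let u = -4 in 3)) in (((λy. ((λx. x) q)) q) * q)); E=∅; S=∅; K=∅⟩
t=1: ⟨C=(let w = (-1 - 5) in (let u = -4 in 3)); E=∅; S=∅; K=[let q]⟩
t=2: ⟨C=(-1 - 5); E=∅; S=∅; K=[let w :: let q]⟩
t=3: ⟨C=-1; E=∅; S=∅; K=[subR :: let w :: let q]⟩
t=4: ⟨C=5; E=∅; S=∅; K=[subL(-1) :: let w :: let q]⟩
t=5: ⟨C=(let u = -4 in 3); E={w↦0}; S={0↦-6}; K=[let q]⟩
t=6: ⟨C=-4; E={w↦0}; S={0↦-6}; K=[let u :: let q]⟩
t=7: ⟨C=3; E={u↦1, w↦0}; S={0↦-6, 1↦-4}; K=[let q]⟩
t=8: ⟨C=(((λy. ((λx. x) q)) q) * q); E={q↦2}; S={0↦-6, 1↦-4, 2↦3}; K=∅⟩
t=9: ⟨C=((λy. ((λx. x) q)) q); E={q↦2}; S={0↦-6, 1↦-4, 2↦3}; K=[mulR]⟩
t=10: ⟨C=(λy. ((λx. x) q)); E={q↦2}; S={0↦-6, 1↦-4, 2↦3}; K=[arg :: mulR]⟩
t=11: ⟨C=q; E={q↦2}; S={0↦-6, 1↦-4, 2↦3}; K=[fun :: mulR]⟩
t=12: ⟨C=((λx. x) q); E={y↦3, q↦2}; S={0↦-6, 1↦-4, 2↦3, 3↦3}; K=[mulR]⟩
t=13: ⟨C=(λx. x); E={y↦3, q↦2}; S={0↦-6, 1↦-4, 2↦3, 3↦3}; K=[arg :: mulR]⟩
t=14: ⟨C=q; E={y↦3, q↦2}; S={0↦-6, 1↦-4, 2↦3, 3↦3}; K=[fun :: mulR]⟩
t=15: ⟨C=x; E={x↦4, y↦3, q↦2}; S={0↦-6, 1↦-4, 2↦3, 3↦3, 4↦3}; K=[mulR]⟩
t=16: ⟨C=q; E={q↦2}; S={0↦-6, 1↦-4, 2↦3, 3↦3, 4↦3}; K=[mulL(3)]⟩
→ final value 9

Answer: 9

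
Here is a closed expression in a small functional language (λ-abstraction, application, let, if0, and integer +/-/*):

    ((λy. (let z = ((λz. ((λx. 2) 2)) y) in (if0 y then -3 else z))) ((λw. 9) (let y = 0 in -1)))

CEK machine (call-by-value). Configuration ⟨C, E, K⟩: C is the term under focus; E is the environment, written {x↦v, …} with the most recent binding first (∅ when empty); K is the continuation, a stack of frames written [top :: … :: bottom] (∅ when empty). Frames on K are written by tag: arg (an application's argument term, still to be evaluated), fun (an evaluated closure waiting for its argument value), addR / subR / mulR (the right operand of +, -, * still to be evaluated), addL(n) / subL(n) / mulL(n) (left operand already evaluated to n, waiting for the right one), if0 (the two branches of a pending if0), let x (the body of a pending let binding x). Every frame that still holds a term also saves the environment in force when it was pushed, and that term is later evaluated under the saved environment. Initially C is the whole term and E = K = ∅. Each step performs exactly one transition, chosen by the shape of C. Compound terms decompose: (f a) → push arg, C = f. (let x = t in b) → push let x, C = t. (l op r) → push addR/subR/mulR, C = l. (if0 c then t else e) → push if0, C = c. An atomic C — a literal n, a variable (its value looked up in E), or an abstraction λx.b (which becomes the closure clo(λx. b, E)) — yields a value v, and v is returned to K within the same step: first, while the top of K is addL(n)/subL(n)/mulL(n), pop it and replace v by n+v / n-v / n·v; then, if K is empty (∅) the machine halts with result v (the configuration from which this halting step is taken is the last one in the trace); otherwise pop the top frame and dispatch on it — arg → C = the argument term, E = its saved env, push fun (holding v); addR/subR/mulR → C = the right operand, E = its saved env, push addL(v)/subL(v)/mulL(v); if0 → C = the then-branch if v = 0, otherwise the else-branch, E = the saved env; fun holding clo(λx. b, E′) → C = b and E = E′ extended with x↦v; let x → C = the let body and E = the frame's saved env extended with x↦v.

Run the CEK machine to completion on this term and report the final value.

[0] [C=((λy. (let z = ((λz. ((λx. 2) 2)) y) in (if0 y then -3 else z))) ((λw. 9) (let y = 0 in -1))) | E=∅ | K=∅]
[1] [C=(λy. (let z = ((λz. ((λx. 2) 2)) y) in (if0 y then -3 else z))) | E=∅ | K=[arg]]
[2] [C=((λw. 9) (let y = 0 in -1)) | E=∅ | K=[fun]]
[3] [C=(λw. 9) | E=∅ | K=[arg :: fun]]
[4] [C=(let y = 0 in -1) | E=∅ | K=[fun :: fun]]
[5] [C=0 | E=∅ | K=[let y :: fun :: fun]]
[6] [C=-1 | E={y↦0} | K=[fun :: fun]]
[7] [C=9 | E={w↦-1} | K=[fun]]
[8] [C=(let z = ((λz. ((λx. 2) 2)) y) in (if0 y then -3 else z)) | E={y↦9} | K=∅]
[9] [C=((λz. ((λx. 2) 2)) y) | E={y↦9} | K=[let z]]
[10] [C=(λz. ((λx. 2) 2)) | E={y↦9} | K=[arg :: let z]]
[11] [C=y | E={y↦9} | K=[fun :: let z]]
[12] [C=((λx. 2) 2) | E={z↦9, y↦9} | K=[let z]]
[13] [C=(λx. 2) | E={z↦9, y↦9} | K=[arg :: let z]]
[14] [C=2 | E={z↦9, y↦9} | K=[fun :: let z]]
[15] [C=2 | E={x↦2, z↦9, y↦9} | K=[let z]]
[16] [C=(if0 y then -3 else z) | E={z↦2, y↦9} | K=∅]
[17] [C=y | E={z↦2, y↦9} | K=[if0]]
[18] [C=z | E={z↦2, y↦9} | K=∅]
→ final value 2

Answer: 2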